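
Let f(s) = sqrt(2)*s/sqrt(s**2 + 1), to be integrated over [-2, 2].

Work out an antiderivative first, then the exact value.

Antiderivative: F(s) = sqrt(2)*sqrt(s**2 + 1); value = 0

f matches the chain-rule pattern g'(h)*h' with inner function h(s) = 2*s**2 + 2; substituting u = h(s) collapses the integral.
F(s) = sqrt(2)*sqrt(s**2 + 1) is an antiderivative of f.
Check: d/ds[sqrt(2)*sqrt(s**2 + 1)] = sqrt(2)*s/sqrt(s**2 + 1) = f(s).
F(2) = sqrt(10); F(-2) = sqrt(10).
Integral = F(2) - F(-2) = 0.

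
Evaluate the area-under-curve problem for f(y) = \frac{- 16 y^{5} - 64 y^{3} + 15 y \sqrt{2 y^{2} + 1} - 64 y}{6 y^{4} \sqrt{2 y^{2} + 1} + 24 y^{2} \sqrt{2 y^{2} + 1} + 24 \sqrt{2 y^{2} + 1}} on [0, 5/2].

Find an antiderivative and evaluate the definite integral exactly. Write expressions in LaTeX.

Antiderivative: F(y) = \frac{- 16 y^{2} \sqrt{2 y^{2} + 1} - 32 \sqrt{2 y^{2} + 1} - 15}{12 y^{2} + 24}; value = \frac{159}{88} - 2 \sqrt{6}

An antiderivative F(y) passes only if d/dy[F] lands on f(y) exactly.
F(y) = \frac{- 16 y^{2} \sqrt{2 y^{2} + 1} - 32 \sqrt{2 y^{2} + 1} - 15}{12 y^{2} + 24} is an antiderivative of f.
Check: d/dy[\frac{- 16 y^{2} \sqrt{2 y^{2} + 1} - 32 \sqrt{2 y^{2} + 1} - 15}{12 y^{2} + 24}] = \frac{- 16 y^{5} - 64 y^{3} + 15 y \sqrt{2 y^{2} + 1} - 64 y}{6 y^{4} \sqrt{2 y^{2} + 1} + 24 y^{2} \sqrt{2 y^{2} + 1} + 24 \sqrt{2 y^{2} + 1}} = f(y).
F(5/2) = - 2 \sqrt{6} - \frac{5}{33}; F(0) = - \frac{47}{24}.
Integral = F(5/2) - F(0) = \frac{159}{88} - 2 \sqrt{6}.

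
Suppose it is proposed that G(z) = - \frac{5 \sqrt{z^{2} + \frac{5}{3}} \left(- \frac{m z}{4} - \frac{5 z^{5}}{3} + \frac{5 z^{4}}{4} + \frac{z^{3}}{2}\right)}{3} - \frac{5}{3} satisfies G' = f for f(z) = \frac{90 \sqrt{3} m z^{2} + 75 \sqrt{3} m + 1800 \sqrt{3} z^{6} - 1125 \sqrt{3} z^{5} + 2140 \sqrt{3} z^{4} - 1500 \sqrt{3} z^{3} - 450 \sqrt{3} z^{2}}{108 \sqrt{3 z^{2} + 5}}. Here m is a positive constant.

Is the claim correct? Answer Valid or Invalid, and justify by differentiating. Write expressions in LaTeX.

Valid - the claim checks out under differentiation.

d/dz[G] = \frac{\sqrt{3} \left(90 m z^{2} + 75 m + 1800 z^{6} - 1125 z^{5} + 2140 z^{4} - 1500 z^{3} - 450 z^{2}\right)}{108 \sqrt{3 z^{2} + 5}}
This equals f(z) exactly, so the claim holds.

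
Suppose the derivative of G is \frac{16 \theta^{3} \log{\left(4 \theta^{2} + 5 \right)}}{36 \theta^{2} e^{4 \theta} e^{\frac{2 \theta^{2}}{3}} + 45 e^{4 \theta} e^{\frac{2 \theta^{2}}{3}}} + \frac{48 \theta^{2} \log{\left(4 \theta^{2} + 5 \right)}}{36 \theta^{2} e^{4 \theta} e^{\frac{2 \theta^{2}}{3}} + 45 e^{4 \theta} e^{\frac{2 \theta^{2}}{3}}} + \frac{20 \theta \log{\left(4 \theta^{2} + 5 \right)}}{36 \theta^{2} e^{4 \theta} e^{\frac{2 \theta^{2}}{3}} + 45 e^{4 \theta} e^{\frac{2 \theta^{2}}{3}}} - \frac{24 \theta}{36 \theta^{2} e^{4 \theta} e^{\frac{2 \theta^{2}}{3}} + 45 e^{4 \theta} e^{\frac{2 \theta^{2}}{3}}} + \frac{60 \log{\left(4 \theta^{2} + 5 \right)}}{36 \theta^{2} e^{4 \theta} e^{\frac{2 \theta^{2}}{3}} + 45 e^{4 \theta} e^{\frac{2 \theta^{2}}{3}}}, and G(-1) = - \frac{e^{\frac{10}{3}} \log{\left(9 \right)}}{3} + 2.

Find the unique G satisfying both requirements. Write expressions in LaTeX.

G(\theta) = 2 - \frac{e^{- 4 \theta} e^{- \frac{2 \theta^{2}}{3}} \log{\left(4 \theta^{2} + 5 \right)}}{3}

G'(\theta) has the shape u'v + uv' for u = - \frac{e^{- \frac{2 \theta^{2}}{3} - 4 \theta}}{3} and v = \log{\left(4 \theta^{2} + 5 \right)} — it is the derivative of the product u*v.
A general antiderivative is - \frac{e^{- \frac{2 \theta^{2}}{3} - 4 \theta} \log{\left(4 \theta^{2} + 5 \right)}}{3} + C.
The condition gives C = - \frac{e^{\frac{10}{3}} \log{\left(9 \right)}}{3} + 2 - (- \frac{e^{\frac{10}{3}} \log{\left(9 \right)}}{3}) = 2.
So G(\theta) = 2 - \frac{e^{- 4 \theta} e^{- \frac{2 \theta^{2}}{3}} \log{\left(4 \theta^{2} + 5 \right)}}{3}.
Check: d/d\theta[2 - \frac{e^{- 4 \theta} e^{- \frac{2 \theta^{2}}{3}} \log{\left(4 \theta^{2} + 5 \right)}}{3}] = \frac{16 \theta^{3} \log{\left(4 \theta^{2} + 5 \right)} + 48 \theta^{2} \log{\left(4 \theta^{2} + 5 \right)} + 20 \theta \log{\left(4 \theta^{2} + 5 \right)} - 24 \theta + 60 \log{\left(4 \theta^{2} + 5 \right)}}{36 \theta^{2} e^{4 \theta} e^{\frac{2 \theta^{2}}{3}} + 45 e^{4 \theta} e^{\frac{2 \theta^{2}}{3}}}, which equals G'(\theta).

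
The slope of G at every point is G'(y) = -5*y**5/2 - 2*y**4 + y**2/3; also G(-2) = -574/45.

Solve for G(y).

Integrate term by term and add the pieces.
A general antiderivative is -5*y**6/12 - 2*y**5/5 + y**3/9 + C.
The condition gives C = -574/45 - (-664/45) = 2.
So G(y) = -(75*y**6 + 72*y**5 - 20*y**3 - 360)/180.
Check: d/dy[-(75*y**6 + 72*y**5 - 20*y**3 - 360)/180] = -5*y**5/2 - 2*y**4 + y**2/3 = G'(y).

G(y) = -(75*y**6 + 72*y**5 - 20*y**3 - 360)/180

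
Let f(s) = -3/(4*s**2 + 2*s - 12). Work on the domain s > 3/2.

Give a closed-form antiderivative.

An antiderivative is F(s) = 3*(-log(s - 3/2) + log(s + 2))/14.

Factor the denominator (2*(s + 2)*(2*s - 3)) and decompose: f = -3/(7*(2*s - 3)) + 3/(14*(s + 2)); each piece integrates to a log, atan, or power term.
Check: d/ds[3*(-log(s - 3/2) + log(s + 2))/14] = -3/(4*s**2 + 2*s - 12) = f(s).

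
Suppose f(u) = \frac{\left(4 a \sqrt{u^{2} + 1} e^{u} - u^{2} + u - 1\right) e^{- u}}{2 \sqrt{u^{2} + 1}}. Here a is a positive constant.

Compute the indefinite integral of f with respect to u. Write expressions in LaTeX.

F(u) = \frac{\left(4 a u e^{u} + \sqrt{u^{2} + 1}\right) e^{- u}}{2} + C

An antiderivative F(u) passes only if d/du[F] lands on f(u) exactly.
Check: d/du[\frac{\left(4 a u e^{u} + \sqrt{u^{2} + 1}\right) e^{- u}}{2}] = \frac{\left(4 a \sqrt{u^{2} + 1} e^{u} - u^{2} + u - 1\right) e^{- u}}{2 \sqrt{u^{2} + 1}} = f(u).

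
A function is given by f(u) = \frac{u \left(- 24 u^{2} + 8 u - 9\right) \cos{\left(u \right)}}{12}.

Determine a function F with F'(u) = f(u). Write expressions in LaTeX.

An antiderivative is F(u) = - 2 u^{3} \sin{\left(u \right)} + \frac{2 u^{2} \sin{\left(u \right)}}{3} - 6 u^{2} \cos{\left(u \right)} + \frac{45 u \sin{\left(u \right)}}{4} + \frac{4 u \cos{\left(u \right)}}{3} - \frac{4 \sin{\left(u \right)}}{3} + \frac{45 \cos{\left(u \right)}}{4}.

Differentiate the proposed F(u) back; it has to land on f(u) exactly.
Check: d/du[- 2 u^{3} \sin{\left(u \right)} + \frac{2 u^{2} \sin{\left(u \right)}}{3} - 6 u^{2} \cos{\left(u \right)} + \frac{45 u \sin{\left(u \right)}}{4} + \frac{4 u \cos{\left(u \right)}}{3} - \frac{4 \sin{\left(u \right)}}{3} + \frac{45 \cos{\left(u \right)}}{4}] = - 2 u^{3} \cos{\left(u \right)} + \frac{2 u^{2} \cos{\left(u \right)}}{3} - \frac{3 u \cos{\left(u \right)}}{4}, which equals f(u).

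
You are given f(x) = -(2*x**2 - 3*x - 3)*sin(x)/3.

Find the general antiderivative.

A candidate is checked by its d/dx: the result must match f(x).
Check: d/dx[(2*x**2*cos(x) - 4*x*sin(x) - 3*x*cos(x) + 3*sin(x) - 7*cos(x))/3] = -2*x**2*sin(x)/3 + x*sin(x) + sin(x), which equals f(x).

F(x) = (2*x**2*cos(x) - 4*x*sin(x) - 3*x*cos(x) + 3*sin(x) - 7*cos(x))/3 + C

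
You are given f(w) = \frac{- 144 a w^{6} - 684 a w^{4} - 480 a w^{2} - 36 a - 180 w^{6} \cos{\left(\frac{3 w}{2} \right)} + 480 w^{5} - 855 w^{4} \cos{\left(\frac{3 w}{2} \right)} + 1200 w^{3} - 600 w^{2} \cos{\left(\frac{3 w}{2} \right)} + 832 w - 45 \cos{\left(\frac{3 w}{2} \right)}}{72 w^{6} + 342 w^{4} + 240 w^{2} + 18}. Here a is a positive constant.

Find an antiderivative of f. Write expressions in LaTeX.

An antiderivative is F(w) = - 2 a w - \frac{2 \log{\left(2 w^{2} + \frac{3}{2} \right)}}{3} + 2 \log{\left(w^{4} + 4 w^{2} + \frac{1}{3} \right)} - \frac{5 \sin{\left(\frac{3 w}{2} \right)}}{3}.

Whatever form F(w) takes, F'(w) = f(w) is non-negotiable.
Check: d/dw[- 2 a w - \frac{2 \log{\left(2 w^{2} + \frac{3}{2} \right)}}{3} + 2 \log{\left(w^{4} + 4 w^{2} + \frac{1}{3} \right)} - \frac{5 \sin{\left(\frac{3 w}{2} \right)}}{3}] = \frac{- 144 a w^{6} - 684 a w^{4} - 480 a w^{2} - 36 a - 180 w^{6} \cos{\left(\frac{3 w}{2} \right)} + 480 w^{5} - 855 w^{4} \cos{\left(\frac{3 w}{2} \right)} + 1200 w^{3} - 600 w^{2} \cos{\left(\frac{3 w}{2} \right)} + 832 w - 45 \cos{\left(\frac{3 w}{2} \right)}}{72 w^{6} + 342 w^{4} + 240 w^{2} + 18} = f(w).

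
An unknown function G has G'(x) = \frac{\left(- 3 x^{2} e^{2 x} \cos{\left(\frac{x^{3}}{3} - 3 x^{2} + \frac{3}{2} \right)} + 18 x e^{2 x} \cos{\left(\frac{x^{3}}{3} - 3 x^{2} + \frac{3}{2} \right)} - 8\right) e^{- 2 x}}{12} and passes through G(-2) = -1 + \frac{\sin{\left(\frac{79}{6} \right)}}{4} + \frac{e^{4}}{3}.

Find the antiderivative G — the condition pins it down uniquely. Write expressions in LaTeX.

For G(x) to be correct, d/dx[G] must agree with the stated G'(x) identically.
A general antiderivative is - \frac{\sin{\left(\frac{x^{3}}{3} - 3 x^{2} + \frac{3}{2} \right)}}{4} + \frac{e^{- 2 x}}{3} + C.
The condition gives C = -1 + \frac{\sin{\left(\frac{79}{6} \right)}}{4} + \frac{e^{4}}{3} - (\frac{\sin{\left(\frac{79}{6} \right)}}{4} + \frac{e^{4}}{3}) = -1.
So G(x) = - \frac{\left(3 e^{2 x} \sin{\left(\frac{x^{3}}{3} - 3 x^{2} + \frac{3}{2} \right)} + 12 e^{2 x} - 4\right) e^{- 2 x}}{12}.
Check: d/dx[- \frac{\left(3 e^{2 x} \sin{\left(\frac{x^{3}}{3} - 3 x^{2} + \frac{3}{2} \right)} + 12 e^{2 x} - 4\right) e^{- 2 x}}{12}] = \frac{\left(- 3 x^{2} e^{2 x} \cos{\left(\frac{x^{3}}{3} - 3 x^{2} + \frac{3}{2} \right)} + 18 x e^{2 x} \cos{\left(\frac{x^{3}}{3} - 3 x^{2} + \frac{3}{2} \right)} - 8\right) e^{- 2 x}}{12} = G'(x).

G(x) = - \frac{\left(3 e^{2 x} \sin{\left(\frac{x^{3}}{3} - 3 x^{2} + \frac{3}{2} \right)} + 12 e^{2 x} - 4\right) e^{- 2 x}}{12}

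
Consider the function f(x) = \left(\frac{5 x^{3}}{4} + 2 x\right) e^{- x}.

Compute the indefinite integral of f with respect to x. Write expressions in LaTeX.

f has the shape u'v + uv' for u = - \frac{5 x^{3}}{4} - \frac{15 x^{2}}{4} - \frac{19 x}{2} - \frac{19}{2} and v = e^{- x} — it is the derivative of the product u*v.
Check: d/dx[- \frac{\left(5 x^{3} + 15 x^{2} + 38 x + 38\right) e^{- x}}{4}] = \frac{\left(5 x^{3} + 8 x\right) e^{- x}}{4}, which equals f(x).

F(x) = - \frac{\left(5 x^{3} + 15 x^{2} + 38 x + 38\right) e^{- x}}{4} + C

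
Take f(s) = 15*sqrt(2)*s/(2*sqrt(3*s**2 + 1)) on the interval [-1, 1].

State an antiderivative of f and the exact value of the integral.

Antiderivative: F(s) = 5*sqrt(2)*sqrt(3*s**2 + 1)/2; value = 0

The substitution u = 3*s**2/2 + 1/2 works: f is exactly (dF/du)*(du/ds) for that inner function.
F(s) = 5*sqrt(2)*sqrt(3*s**2 + 1)/2 is an antiderivative of f.
Check: d/ds[5*sqrt(2)*sqrt(3*s**2 + 1)/2] = 15*sqrt(2)*s/(2*sqrt(3*s**2 + 1)) = f(s).
F(1) = 5*sqrt(2); F(-1) = 5*sqrt(2).
Integral = F(1) - F(-1) = 0.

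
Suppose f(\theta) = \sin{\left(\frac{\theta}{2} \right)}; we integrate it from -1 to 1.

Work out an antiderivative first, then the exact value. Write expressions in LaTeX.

Any candidate F(\theta) must reproduce f(\theta) exactly when differentiated.
F(\theta) = - 2 \cos{\left(\frac{\theta}{2} \right)} is an antiderivative of f.
Check: d/d\theta[- 2 \cos{\left(\frac{\theta}{2} \right)}] = \sin{\left(\frac{\theta}{2} \right)} = f(\theta).
F(1) = - 2 \cos{\left(\frac{1}{2} \right)}; F(-1) = - 2 \cos{\left(\frac{1}{2} \right)}.
Integral = F(1) - F(-1) = 0.

Antiderivative: F(\theta) = - 2 \cos{\left(\frac{\theta}{2} \right)}; value = 0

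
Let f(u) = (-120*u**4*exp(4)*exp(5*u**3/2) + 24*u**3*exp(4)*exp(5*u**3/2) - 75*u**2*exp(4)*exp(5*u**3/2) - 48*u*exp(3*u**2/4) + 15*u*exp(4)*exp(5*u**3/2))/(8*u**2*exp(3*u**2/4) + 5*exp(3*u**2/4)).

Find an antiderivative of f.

An antiderivative is F(u) = -3*log(4*u**2 + 5/2) - 2*exp(4)*exp(-3*u**2/4)*exp(5*u**3/2).

For F(u) to be correct the identity F'(u) - f(u) = 0 must hold.
Check: d/du[-3*log(4*u**2 + 5/2) - 2*exp(4)*exp(-3*u**2/4)*exp(5*u**3/2)] = (-120*u**4*exp(4)*exp(5*u**3/2) + 24*u**3*exp(4)*exp(5*u**3/2) - 75*u**2*exp(4)*exp(5*u**3/2) - 48*u*exp(3*u**2/4) + 15*u*exp(4)*exp(5*u**3/2))/(8*u**2*exp(3*u**2/4) + 5*exp(3*u**2/4)) = f(u).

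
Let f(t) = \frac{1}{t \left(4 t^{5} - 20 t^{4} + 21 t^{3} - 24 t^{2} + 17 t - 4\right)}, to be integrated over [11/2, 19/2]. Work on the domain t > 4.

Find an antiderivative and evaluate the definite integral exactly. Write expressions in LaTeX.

The denominator factors as t \left(t - 4\right) \left(2 t - 1\right)^{2} \left(t^{2} + 1\right); partial fractions split f into directly integrable pieces: - \frac{16 t + 13}{425 \left(t^{2} + 1\right)} + \frac{704}{1225 \left(2 t - 1\right)} - \frac{16}{35 \left(2 t - 1\right)^{2}} + \frac{1}{3332 \left(t - 4\right)} - \frac{1}{4 t}.
F(t) = - \frac{41650 t \log{\left(t \right)} - 50 t \log{\left(t - 4 \right)} - 47872 t \log{\left(t - \frac{1}{2} \right)} + 3136 t \log{\left(t^{2} + 1 \right)} + 5096 t \operatorname{atan}{\left(t \right)} - 20825 \log{\left(t \right)} + 25 \log{\left(t - 4 \right)} + 23936 \log{\left(t - \frac{1}{2} \right)} - 1568 \log{\left(t^{2} + 1 \right)} - 2548 \operatorname{atan}{\left(t \right)} - 19040}{83300 \left(2 t - 1\right)} is an antiderivative of f.
Check: d/dt[- \frac{41650 t \log{\left(t \right)} - 50 t \log{\left(t - 4 \right)} - 47872 t \log{\left(t - \frac{1}{2} \right)} + 3136 t \log{\left(t^{2} + 1 \right)} + 5096 t \operatorname{atan}{\left(t \right)} - 20825 \log{\left(t \right)} + 25 \log{\left(t - 4 \right)} + 23936 \log{\left(t - \frac{1}{2} \right)} - 1568 \log{\left(t^{2} + 1 \right)} - 2548 \operatorname{atan}{\left(t \right)} - 19040}{83300 \left(2 t - 1\right)}] = \frac{1}{4 t^{6} - 20 t^{5} + 21 t^{4} - 24 t^{3} + 17 t^{2} - 4 t}, which equals f(t).
F(19/2) = - \frac{\log{\left(\frac{19}{2} \right)}}{4} - \frac{8 \log{\left(\frac{365}{4} \right)}}{425} - \frac{13 \operatorname{atan}{\left(\frac{19}{2} \right)}}{425} + \frac{\log{\left(\frac{11}{2} \right)}}{3332} + \frac{4}{315} + \frac{352 \log{\left(9 \right)}}{1225}; F(11/2) = - \frac{\log{\left(\frac{11}{2} \right)}}{4} - \frac{8 \log{\left(\frac{125}{4} \right)}}{425} - \frac{13 \operatorname{atan}{\left(\frac{11}{2} \right)}}{425} + \frac{\log{\left(\frac{3}{2} \right)}}{3332} + \frac{4}{175} + \frac{352 \log{\left(5 \right)}}{1225}.
Integral = F(19/2) - F(11/2) = - \frac{\log{\left(\frac{19}{2} \right)}}{4} - \frac{352 \log{\left(5 \right)}}{1225} - \frac{8 \log{\left(\frac{365}{4} \right)}}{425} - \frac{13 \operatorname{atan}{\left(\frac{19}{2} \right)}}{425} - \frac{16}{1575} - \frac{\log{\left(\frac{3}{2} \right)}}{3332} + \frac{13 \operatorname{atan}{\left(\frac{11}{2} \right)}}{425} + \frac{8 \log{\left(\frac{125}{4} \right)}}{425} + \frac{417 \log{\left(\frac{11}{2} \right)}}{1666} + \frac{352 \log{\left(9 \right)}}{1225}.

Antiderivative: F(t) = - \frac{41650 t \log{\left(t \right)} - 50 t \log{\left(t - 4 \right)} - 47872 t \log{\left(t - \frac{1}{2} \right)} + 3136 t \log{\left(t^{2} + 1 \right)} + 5096 t \operatorname{atan}{\left(t \right)} - 20825 \log{\left(t \right)} + 25 \log{\left(t - 4 \right)} + 23936 \log{\left(t - \frac{1}{2} \right)} - 1568 \log{\left(t^{2} + 1 \right)} - 2548 \operatorname{atan}{\left(t \right)} - 19040}{83300 \left(2 t - 1\right)}; value = - \frac{\log{\left(\frac{19}{2} \right)}}{4} - \frac{352 \log{\left(5 \right)}}{1225} - \frac{8 \log{\left(\frac{365}{4} \right)}}{425} - \frac{13 \operatorname{atan}{\left(\frac{19}{2} \right)}}{425} - \frac{16}{1575} - \frac{\log{\left(\frac{3}{2} \right)}}{3332} + \frac{13 \operatorname{atan}{\left(\frac{11}{2} \right)}}{425} + \frac{8 \log{\left(\frac{125}{4} \right)}}{425} + \frac{417 \log{\left(\frac{11}{2} \right)}}{1666} + \frac{352 \log{\left(9 \right)}}{1225}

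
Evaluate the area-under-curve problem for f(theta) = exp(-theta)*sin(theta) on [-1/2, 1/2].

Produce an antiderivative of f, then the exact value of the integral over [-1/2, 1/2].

Check any antiderivative F(theta) by computing F'(theta) and comparing it with f(theta).
F(theta) = -exp(-theta)*sin(theta)/2 - exp(-theta)*cos(theta)/2 is an antiderivative of f.
Check: d/dtheta[-exp(-theta)*sin(theta)/2 - exp(-theta)*cos(theta)/2] = exp(-theta)*sin(theta) = f(theta).
F(1/2) = -exp(-1/2)*cos(1/2)/2 - exp(-1/2)*sin(1/2)/2; F(-1/2) = -exp(1/2)*cos(1/2)/2 + exp(1/2)*sin(1/2)/2.
Integral = F(1/2) - F(-1/2) = -exp(1/2)*sin(1/2)/2 - exp(-1/2)*cos(1/2)/2 - exp(-1/2)*sin(1/2)/2 + exp(1/2)*cos(1/2)/2.

Antiderivative: F(theta) = -exp(-theta)*sin(theta)/2 - exp(-theta)*cos(theta)/2; value = -exp(1/2)*sin(1/2)/2 - exp(-1/2)*cos(1/2)/2 - exp(-1/2)*sin(1/2)/2 + exp(1/2)*cos(1/2)/2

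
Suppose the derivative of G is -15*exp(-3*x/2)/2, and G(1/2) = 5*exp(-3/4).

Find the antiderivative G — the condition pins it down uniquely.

Differentiate the proposed G(x) back; it has to land on the given G'(x).
A general antiderivative is 5*exp(-3*x/2) + C.
The condition gives C = 5*exp(-3/4) - (5*exp(-3/4)) = 0.
So G(x) = 5*exp(-3*x/2).
Check: d/dx[5*exp(-3*x/2)] = -15*exp(-3*x/2)/2 = G'(x).

G(x) = 5*exp(-3*x/2)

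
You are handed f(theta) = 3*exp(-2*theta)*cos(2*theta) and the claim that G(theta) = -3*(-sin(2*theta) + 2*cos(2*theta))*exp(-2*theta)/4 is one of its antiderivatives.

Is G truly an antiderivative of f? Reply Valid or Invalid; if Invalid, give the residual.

Invalid: d/dtheta[G] - f = (3*sin(2*theta) + 3*cos(2*theta))*exp(-2*theta)/2, which is not 0.

d/dtheta[G] = (3*sin(2*theta) + 9*cos(2*theta))*exp(-2*theta)/2
d/dtheta[G] - f(theta) = (3*sin(2*theta) + 3*cos(2*theta))*exp(-2*theta)/2 != 0.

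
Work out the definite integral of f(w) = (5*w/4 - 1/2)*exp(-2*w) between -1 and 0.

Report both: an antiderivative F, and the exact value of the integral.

f has the shape u'v + uv' for u = -5*w/8 - 1/16 and v = exp(-2*w) — it is the derivative of the product u*v.
F(w) = (-10*w - 1)*exp(-2*w)/16 is an antiderivative of f.
Check: d/dw[(-10*w - 1)*exp(-2*w)/16] = (5*w - 2)*exp(-2*w)/4, which equals f(w).
F(0) = -1/16; F(-1) = 9*exp(2)/16.
Integral = F(0) - F(-1) = -9*exp(2)/16 - 1/16.

Antiderivative: F(w) = (-10*w - 1)*exp(-2*w)/16; value = -9*exp(2)/16 - 1/16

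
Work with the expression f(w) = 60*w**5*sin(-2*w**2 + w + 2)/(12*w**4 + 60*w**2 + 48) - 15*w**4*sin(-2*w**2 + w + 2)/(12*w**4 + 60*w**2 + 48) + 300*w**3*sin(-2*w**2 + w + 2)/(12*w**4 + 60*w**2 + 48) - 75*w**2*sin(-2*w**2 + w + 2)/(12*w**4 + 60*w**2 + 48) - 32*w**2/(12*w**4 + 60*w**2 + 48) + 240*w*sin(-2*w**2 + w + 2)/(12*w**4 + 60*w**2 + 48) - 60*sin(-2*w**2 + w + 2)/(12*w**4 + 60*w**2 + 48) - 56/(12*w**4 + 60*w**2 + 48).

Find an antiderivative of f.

An antiderivative is F(w) = 5*cos(-2*w**2 + w + 2)/4 - atan(w/2) - 2*atan(w)/3.

The integrand splits into summands that can be handled one at a time.
Check: d/dw[5*cos(-2*w**2 + w + 2)/4 - atan(w/2) - 2*atan(w)/3] = (60*w**5*sin(-2*w**2 + w + 2) - 15*w**4*sin(-2*w**2 + w + 2) + 300*w**3*sin(-2*w**2 + w + 2) - 75*w**2*sin(-2*w**2 + w + 2) - 32*w**2 + 240*w*sin(-2*w**2 + w + 2) - 60*sin(-2*w**2 + w + 2) - 56)/(12*w**4 + 60*w**2 + 48), which equals f(w).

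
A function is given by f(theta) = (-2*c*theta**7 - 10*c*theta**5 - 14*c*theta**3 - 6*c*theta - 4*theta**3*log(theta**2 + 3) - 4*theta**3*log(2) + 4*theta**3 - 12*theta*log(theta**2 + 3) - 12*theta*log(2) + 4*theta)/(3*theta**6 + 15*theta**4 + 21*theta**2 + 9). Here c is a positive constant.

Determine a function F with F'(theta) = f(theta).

For F(theta) to be correct the identity F'(theta) - f(theta) = 0 must hold.
Check: d/dtheta[-(c*theta**4 + c*theta**2 - 2*log(2*theta**2 + 6))/(3*(theta**2 + 1))] = (-2*c*theta**7 - 10*c*theta**5 - 14*c*theta**3 - 6*c*theta - 4*theta**3*log(theta**2 + 3) - 4*theta**3*log(2) + 4*theta**3 - 12*theta*log(theta**2 + 3) - 12*theta*log(2) + 4*theta)/(3*theta**6 + 15*theta**4 + 21*theta**2 + 9) = f(theta).

An antiderivative is F(theta) = -(c*theta**4 + c*theta**2 - 2*log(2*theta**2 + 6))/(3*(theta**2 + 1)).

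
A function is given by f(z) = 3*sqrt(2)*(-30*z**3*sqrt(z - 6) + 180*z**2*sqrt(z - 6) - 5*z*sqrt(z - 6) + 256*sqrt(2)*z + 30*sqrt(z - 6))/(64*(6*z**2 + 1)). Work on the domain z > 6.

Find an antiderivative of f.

Since d/dz undoes antidifferentiation here, F'(z) = f(z) is required of F(z).
Check: d/dz[-3*z**2*sqrt(z/2 - 3)/16 + 9*z*sqrt(z/2 - 3)/4 - 27*sqrt(z/2 - 3)/4 + 2*log(2*z**2 + 1/3)] = (-90*z**4 + 1080*z**3 - 3255*z**2 + 768*sqrt(2)*z*sqrt(z - 6) + 180*z - 540)/(192*sqrt(2)*z**2*sqrt(z - 6) + 32*sqrt(2)*sqrt(z - 6)), which equals f(z).

An antiderivative is F(z) = -3*z**2*sqrt(z/2 - 3)/16 + 9*z*sqrt(z/2 - 3)/4 - 27*sqrt(z/2 - 3)/4 + 2*log(2*z**2 + 1/3).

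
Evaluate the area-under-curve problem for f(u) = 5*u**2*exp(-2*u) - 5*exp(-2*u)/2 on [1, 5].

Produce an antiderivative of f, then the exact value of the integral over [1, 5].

Antiderivative: F(u) = (-5*u**2 - 5*u)*exp(-2*u)/2; value = -75*exp(-10) + 5*exp(-2)

f has the shape v'r + vr' for v = -5*u**2/2 - 5*u/2 and r = exp(-2*u) — it is the derivative of the product v*r.
F(u) = (-5*u**2 - 5*u)*exp(-2*u)/2 is an antiderivative of f.
Check: d/du[(-5*u**2 - 5*u)*exp(-2*u)/2] = (10*u**2 - 5)*exp(-2*u)/2, which equals f(u).
F(5) = -75*exp(-10); F(1) = -5*exp(-2).
Integral = F(5) - F(1) = -75*exp(-10) + 5*exp(-2).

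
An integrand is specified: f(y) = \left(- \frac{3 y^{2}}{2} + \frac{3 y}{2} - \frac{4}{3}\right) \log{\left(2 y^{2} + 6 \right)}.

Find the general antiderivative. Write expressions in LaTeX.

F(y) = - \frac{6 y^{3} \log{\left(2 y^{2} + 6 \right)} - 4 y^{3} - 9 y^{2} \log{\left(2 y^{2} + 6 \right)} + 9 y^{2} + 16 y \log{\left(2 y^{2} + 6 \right)} + 4 y - 27 \log{\left(y^{2} + 3 \right)} - 4 \sqrt{3} \operatorname{atan}{\left(\frac{\sqrt{3} y}{3} \right)}}{12} + C

Whatever form F(y) takes, F'(y) = f(y) is non-negotiable.
Check: d/dy[- \frac{6 y^{3} \log{\left(2 y^{2} + 6 \right)} - 4 y^{3} - 9 y^{2} \log{\left(2 y^{2} + 6 \right)} + 9 y^{2} + 16 y \log{\left(2 y^{2} + 6 \right)} + 4 y - 27 \log{\left(y^{2} + 3 \right)} - 4 \sqrt{3} \operatorname{atan}{\left(\frac{\sqrt{3} y}{3} \right)}}{12}] = - \frac{3 y^{2} \log{\left(y^{2} + 3 \right)}}{2} - \frac{3 y^{2} \log{\left(2 \right)}}{2} + \frac{3 y \log{\left(y^{2} + 3 \right)}}{2} + \frac{3 y \log{\left(2 \right)}}{2} - \frac{4 \log{\left(y^{2} + 3 \right)}}{3} - \frac{4 \log{\left(2 \right)}}{3}, which equals f(y).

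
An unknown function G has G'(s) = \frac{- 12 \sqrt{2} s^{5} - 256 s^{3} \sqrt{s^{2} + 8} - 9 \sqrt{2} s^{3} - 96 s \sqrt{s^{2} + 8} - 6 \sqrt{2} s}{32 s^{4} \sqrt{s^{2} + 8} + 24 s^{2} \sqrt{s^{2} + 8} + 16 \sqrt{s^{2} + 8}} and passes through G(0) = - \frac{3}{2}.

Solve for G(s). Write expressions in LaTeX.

Recover the given G'(s) by differentiating a candidate G(s); any mismatch rules it out.
A general antiderivative is - \frac{3 \sqrt{\frac{s^{2}}{2} + 4}}{4} - 2 \log{\left(2 s^{4} + \frac{3 s^{2}}{2} + 1 \right)} + C.
The condition gives C = - \frac{3}{2} - (- \frac{3}{2}) = 0.
So G(s) = \frac{\sqrt{2} \left(- 3 \sqrt{s^{2} + 8} - 8 \sqrt{2} \log{\left(2 s^{4} + \frac{3 s^{2}}{2} + 1 \right)}\right)}{8}.
Check: d/ds[\frac{\sqrt{2} \left(- 3 \sqrt{s^{2} + 8} - 8 \sqrt{2} \log{\left(2 s^{4} + \frac{3 s^{2}}{2} + 1 \right)}\right)}{8}] = \frac{- 12 \sqrt{2} s^{5} - 256 s^{3} \sqrt{s^{2} + 8} - 9 \sqrt{2} s^{3} - 96 s \sqrt{s^{2} + 8} - 6 \sqrt{2} s}{32 s^{4} \sqrt{s^{2} + 8} + 24 s^{2} \sqrt{s^{2} + 8} + 16 \sqrt{s^{2} + 8}} = G'(s).

G(s) = \frac{\sqrt{2} \left(- 3 \sqrt{s^{2} + 8} - 8 \sqrt{2} \log{\left(2 s^{4} + \frac{3 s^{2}}{2} + 1 \right)}\right)}{8}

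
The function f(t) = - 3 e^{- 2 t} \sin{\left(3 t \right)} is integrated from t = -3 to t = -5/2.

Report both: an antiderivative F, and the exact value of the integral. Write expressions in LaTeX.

Recover f(t) by differentiating a candidate F(t); any mismatch rules it out.
F(t) = \frac{6 e^{- 2 t} \sin{\left(3 t \right)}}{13} + \frac{9 e^{- 2 t} \cos{\left(3 t \right)}}{13} is an antiderivative of f.
Check: d/dt[\frac{6 e^{- 2 t} \sin{\left(3 t \right)}}{13} + \frac{9 e^{- 2 t} \cos{\left(3 t \right)}}{13}] = - 3 e^{- 2 t} \sin{\left(3 t \right)} = f(t).
F(-5/2) = - \frac{6 e^{5} \sin{\left(\frac{15}{2} \right)}}{13} + \frac{9 e^{5} \cos{\left(\frac{15}{2} \right)}}{13}; F(-3) = \frac{9 e^{6} \cos{\left(9 \right)}}{13} - \frac{6 e^{6} \sin{\left(9 \right)}}{13}.
Integral = F(-5/2) - F(-3) = - \frac{6 e^{5} \sin{\left(\frac{15}{2} \right)}}{13} + \frac{9 e^{5} \cos{\left(\frac{15}{2} \right)}}{13} + \frac{6 e^{6} \sin{\left(9 \right)}}{13} - \frac{9 e^{6} \cos{\left(9 \right)}}{13}.

Antiderivative: F(t) = \frac{6 e^{- 2 t} \sin{\left(3 t \right)}}{13} + \frac{9 e^{- 2 t} \cos{\left(3 t \right)}}{13}; value = - \frac{6 e^{5} \sin{\left(\frac{15}{2} \right)}}{13} + \frac{9 e^{5} \cos{\left(\frac{15}{2} \right)}}{13} + \frac{6 e^{6} \sin{\left(9 \right)}}{13} - \frac{9 e^{6} \cos{\left(9 \right)}}{13}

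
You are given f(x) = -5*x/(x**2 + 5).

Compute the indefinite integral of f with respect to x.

F(x) = -5*log(x**2 + 5)/2 + C

The substitution u = x**2 + 5 works: f is exactly (dF/du)*(du/dx) for that inner function.
Check: d/dx[-5*log(x**2 + 5)/2] = -5*x/(x**2 + 5) = f(x).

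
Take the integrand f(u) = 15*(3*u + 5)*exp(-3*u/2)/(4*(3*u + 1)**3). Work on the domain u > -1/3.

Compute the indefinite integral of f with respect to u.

f has the shape v'r + vr' for v = -5/(2*(3*u + 1)**2) and r = exp(-3*u/2) — it is the derivative of the product v*r.
Check: d/du[-5/(18*u**2*exp(3*u/2) + 12*u*exp(3*u/2) + 2*exp(3*u/2))] = (45*u + 75)/(108*u**3*exp(3*u/2) + 108*u**2*exp(3*u/2) + 36*u*exp(3*u/2) + 4*exp(3*u/2)), which equals f(u).

F(u) = -5/(18*u**2*exp(3*u/2) + 12*u*exp(3*u/2) + 2*exp(3*u/2)) + C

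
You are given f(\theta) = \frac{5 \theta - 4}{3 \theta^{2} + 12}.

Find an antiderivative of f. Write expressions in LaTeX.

Whatever form F(\theta) takes, F'(\theta) = f(\theta) is non-negotiable.
Check: d/d\theta[- \frac{- 5 \log{\left(\theta^{2} + 4 \right)} + 4 \operatorname{atan}{\left(\frac{\theta}{2} \right)}}{6}] = \frac{5 \theta - 4}{3 \theta^{2} + 12} = f(\theta).

An antiderivative is F(\theta) = - \frac{- 5 \log{\left(\theta^{2} + 4 \right)} + 4 \operatorname{atan}{\left(\frac{\theta}{2} \right)}}{6}.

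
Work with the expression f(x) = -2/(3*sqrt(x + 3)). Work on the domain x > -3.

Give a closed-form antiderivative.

An antiderivative is F(x) = -4*sqrt(x + 3)/3.

Differentiate the proposed F(x) back; it has to land on f(x) exactly.
Check: d/dx[-4*sqrt(x + 3)/3] = -2/(3*sqrt(x + 3)) = f(x).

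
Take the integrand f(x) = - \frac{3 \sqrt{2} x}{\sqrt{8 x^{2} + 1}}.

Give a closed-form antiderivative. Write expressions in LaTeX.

An antiderivative is F(x) = - \frac{3 \sqrt{2} \sqrt{8 x^{2} + 1}}{8}.

f matches the chain-rule pattern g'(h)*h' with inner function h(x) = 4 x^{2} + \frac{1}{2}; substituting u = h(x) collapses the integral.
Check: d/dx[- \frac{3 \sqrt{2} \sqrt{8 x^{2} + 1}}{8}] = - \frac{3 \sqrt{2} x}{\sqrt{8 x^{2} + 1}} = f(x).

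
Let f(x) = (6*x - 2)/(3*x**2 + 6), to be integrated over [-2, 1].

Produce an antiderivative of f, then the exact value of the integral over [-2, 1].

Antiderivative: F(x) = log(x**2 + 2) - sqrt(2)*atan(sqrt(2)*x/2)/3; value = -log(6) - sqrt(2)*atan(sqrt(2))/3 - sqrt(2)*atan(sqrt(2)/2)/3 + log(3)

Recover f(x) by differentiating a candidate F(x); any mismatch rules it out.
F(x) = log(x**2 + 2) - sqrt(2)*atan(sqrt(2)*x/2)/3 is an antiderivative of f.
Check: d/dx[log(x**2 + 2) - sqrt(2)*atan(sqrt(2)*x/2)/3] = (6*x - 2)/(3*x**2 + 6) = f(x).
F(1) = -sqrt(2)*atan(sqrt(2)/2)/3 + log(3); F(-2) = sqrt(2)*atan(sqrt(2))/3 + log(6).
Integral = F(1) - F(-2) = -log(6) - sqrt(2)*atan(sqrt(2))/3 - sqrt(2)*atan(sqrt(2)/2)/3 + log(3).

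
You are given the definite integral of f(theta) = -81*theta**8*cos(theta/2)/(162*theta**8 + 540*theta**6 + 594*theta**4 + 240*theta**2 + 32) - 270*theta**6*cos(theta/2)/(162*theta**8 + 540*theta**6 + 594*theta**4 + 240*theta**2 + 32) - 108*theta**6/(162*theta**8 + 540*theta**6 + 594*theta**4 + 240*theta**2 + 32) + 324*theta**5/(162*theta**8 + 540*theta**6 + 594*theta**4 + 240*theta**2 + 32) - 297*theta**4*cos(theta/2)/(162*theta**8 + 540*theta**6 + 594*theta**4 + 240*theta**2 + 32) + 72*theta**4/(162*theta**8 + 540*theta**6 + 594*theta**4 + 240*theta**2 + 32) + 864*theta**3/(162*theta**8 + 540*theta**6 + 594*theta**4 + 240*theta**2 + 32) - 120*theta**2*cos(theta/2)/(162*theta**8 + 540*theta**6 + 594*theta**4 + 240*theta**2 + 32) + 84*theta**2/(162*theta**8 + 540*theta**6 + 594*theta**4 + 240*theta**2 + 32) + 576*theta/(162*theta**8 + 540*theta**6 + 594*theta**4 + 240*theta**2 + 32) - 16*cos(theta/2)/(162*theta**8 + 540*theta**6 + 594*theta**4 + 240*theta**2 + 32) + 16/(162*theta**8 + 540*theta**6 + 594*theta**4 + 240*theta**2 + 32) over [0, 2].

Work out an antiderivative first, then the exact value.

The integrand splits into summands that can be handled one at a time.
F(theta) = 2*theta/(3*theta**2 + 4) - sin(theta/2) - 2/(2*theta**2 + 2/3) is an antiderivative of f.
Check: d/dtheta[2*theta/(3*theta**2 + 4) - sin(theta/2) - 2/(2*theta**2 + 2/3)] = (-81*theta**8*cos(theta/2) - 270*theta**6*cos(theta/2) - 108*theta**6 + 324*theta**5 - 297*theta**4*cos(theta/2) + 72*theta**4 + 864*theta**3 - 120*theta**2*cos(theta/2) + 84*theta**2 + 576*theta - 16*cos(theta/2) + 16)/(162*theta**8 + 540*theta**6 + 594*theta**4 + 240*theta**2 + 32), which equals f(theta).
F(2) = 1/52 - sin(1); F(0) = -3.
Integral = F(2) - F(0) = 157/52 - sin(1).

Antiderivative: F(theta) = 2*theta/(3*theta**2 + 4) - sin(theta/2) - 2/(2*theta**2 + 2/3); value = 157/52 - sin(1)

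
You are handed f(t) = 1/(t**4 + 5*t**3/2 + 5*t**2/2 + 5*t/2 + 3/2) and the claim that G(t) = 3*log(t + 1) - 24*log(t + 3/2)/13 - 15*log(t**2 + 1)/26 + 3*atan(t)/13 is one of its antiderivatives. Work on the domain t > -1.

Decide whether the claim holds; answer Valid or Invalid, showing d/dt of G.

d/dt[G] = 6/(2*t**4 + 5*t**3 + 5*t**2 + 5*t + 3)
d/dt[G] - f(t) = 4/(2*t**4 + 5*t**3 + 5*t**2 + 5*t + 3) != 0.

Invalid: d/dt[G] - f = 4/(2*t**4 + 5*t**3 + 5*t**2 + 5*t + 3), which is not 0.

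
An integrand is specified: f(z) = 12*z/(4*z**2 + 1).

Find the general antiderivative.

The substitution u = 4*z**2 + 1 works: f is exactly (dF/du)*(du/dz) for that inner function.
Check: d/dz[3*log(4*z**2 + 1)/2] = 12*z/(4*z**2 + 1) = f(z).

F(z) = 3*log(4*z**2 + 1)/2 + C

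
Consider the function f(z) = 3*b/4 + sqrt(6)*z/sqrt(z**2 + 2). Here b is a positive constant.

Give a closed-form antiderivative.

An antiderivative is F(z) = 3*b*z/4 + 2*sqrt(3*z**2/2 + 3).

For F(z) to be correct the identity F'(z) - f(z) = 0 must hold.
Check: d/dz[3*b*z/4 + 2*sqrt(3*z**2/2 + 3)] = (3*b*sqrt(z**2 + 2) + 4*sqrt(6)*z)/(4*sqrt(z**2 + 2)), which equals f(z).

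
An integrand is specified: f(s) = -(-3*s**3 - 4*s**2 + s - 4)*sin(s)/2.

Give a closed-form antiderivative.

Check any antiderivative F(s) by computing F'(s) and comparing it with f(s).
Check: d/ds[(-3*s**3*cos(s) + 9*s**2*sin(s) - 4*s**2*cos(s) + 8*s*sin(s) + 19*s*cos(s) - 19*sin(s) + 4*cos(s))/2] = 3*s**3*sin(s)/2 + 2*s**2*sin(s) - s*sin(s)/2 + 2*sin(s), which equals f(s).

An antiderivative is F(s) = (-3*s**3*cos(s) + 9*s**2*sin(s) - 4*s**2*cos(s) + 8*s*sin(s) + 19*s*cos(s) - 19*sin(s) + 4*cos(s))/2.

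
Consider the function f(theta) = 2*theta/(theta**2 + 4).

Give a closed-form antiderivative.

f matches the chain-rule pattern g'(h)*h' with inner function h(theta) = theta**2/2 + 2; substituting u = h(theta) collapses the integral.
Check: d/dtheta[log(theta**2/2 + 2)] = 2*theta/(theta**2 + 4) = f(theta).

An antiderivative is F(theta) = log(theta**2/2 + 2).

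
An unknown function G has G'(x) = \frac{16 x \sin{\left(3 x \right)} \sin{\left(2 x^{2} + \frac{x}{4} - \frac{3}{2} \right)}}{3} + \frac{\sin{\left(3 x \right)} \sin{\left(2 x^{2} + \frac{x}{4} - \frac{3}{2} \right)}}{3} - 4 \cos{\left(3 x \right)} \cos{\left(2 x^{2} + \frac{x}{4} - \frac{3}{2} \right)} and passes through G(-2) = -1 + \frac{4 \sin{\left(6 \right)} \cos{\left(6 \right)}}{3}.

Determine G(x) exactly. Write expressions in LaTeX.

G(x) = - \frac{4 \sin{\left(3 x \right)} \cos{\left(2 x^{2} + \frac{x}{4} - \frac{3}{2} \right)}}{3} - 1

Recognize the product-rule pattern: G'(x) = u'v + uv' with u = - \frac{4 \cos{\left(2 x^{2} + \frac{x}{4} - \frac{3}{2} \right)}}{3}, v = \sin{\left(3 x \right)}, so integration by parts undoes it.
A general antiderivative is - \frac{4 \sin{\left(3 x \right)} \cos{\left(2 x^{2} + \frac{x}{4} - \frac{3}{2} \right)}}{3} + C.
The condition gives C = -1 + \frac{4 \sin{\left(6 \right)} \cos{\left(6 \right)}}{3} - (\frac{4 \sin{\left(6 \right)} \cos{\left(6 \right)}}{3}) = -1.
So G(x) = - \frac{4 \sin{\left(3 x \right)} \cos{\left(2 x^{2} + \frac{x}{4} - \frac{3}{2} \right)}}{3} - 1.
Check: d/dx[- \frac{4 \sin{\left(3 x \right)} \cos{\left(2 x^{2} + \frac{x}{4} - \frac{3}{2} \right)}}{3} - 1] = \frac{16 x \sin{\left(3 x \right)} \sin{\left(2 x^{2} + \frac{x}{4} - \frac{3}{2} \right)}}{3} + \frac{\sin{\left(3 x \right)} \sin{\left(2 x^{2} + \frac{x}{4} - \frac{3}{2} \right)}}{3} - 4 \cos{\left(3 x \right)} \cos{\left(2 x^{2} + \frac{x}{4} - \frac{3}{2} \right)} = G'(x).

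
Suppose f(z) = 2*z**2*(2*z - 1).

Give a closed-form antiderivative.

For F(z) to be correct the identity F'(z) - f(z) = 0 must hold.
Check: d/dz[z**4 - 2*z**3/3] = 4*z**3 - 2*z**2, which equals f(z).

An antiderivative is F(z) = z**4 - 2*z**3/3.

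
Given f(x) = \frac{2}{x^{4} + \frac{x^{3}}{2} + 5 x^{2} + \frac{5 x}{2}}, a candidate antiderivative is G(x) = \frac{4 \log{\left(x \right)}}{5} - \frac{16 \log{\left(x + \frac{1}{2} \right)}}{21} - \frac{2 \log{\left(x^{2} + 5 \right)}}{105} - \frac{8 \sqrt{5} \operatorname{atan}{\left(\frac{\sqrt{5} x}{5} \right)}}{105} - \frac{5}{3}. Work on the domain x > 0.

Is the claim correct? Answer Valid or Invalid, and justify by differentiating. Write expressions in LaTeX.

Valid. The derivative of G reproduces f.

d/dx[G] = \frac{4}{2 x^{4} + x^{3} + 10 x^{2} + 5 x}
This equals f(x) exactly, so the claim holds.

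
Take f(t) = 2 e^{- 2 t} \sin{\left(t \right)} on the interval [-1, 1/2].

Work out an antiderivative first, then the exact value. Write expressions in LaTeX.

Differentiate the proposed F(t) back; it has to land on f(t) exactly.
F(t) = - \frac{4 e^{- 2 t} \sin{\left(t \right)}}{5} - \frac{2 e^{- 2 t} \cos{\left(t \right)}}{5} is an antiderivative of f.
Check: d/dt[- \frac{4 e^{- 2 t} \sin{\left(t \right)}}{5} - \frac{2 e^{- 2 t} \cos{\left(t \right)}}{5}] = 2 e^{- 2 t} \sin{\left(t \right)} = f(t).
F(1/2) = - \frac{4 \sin{\left(\frac{1}{2} \right)}}{5 e} - \frac{2 \cos{\left(\frac{1}{2} \right)}}{5 e}; F(-1) = - \frac{2 e^{2} \cos{\left(1 \right)}}{5} + \frac{4 e^{2} \sin{\left(1 \right)}}{5}.
Integral = F(1/2) - F(-1) = - \frac{4 e^{2} \sin{\left(1 \right)}}{5} - \frac{4 \sin{\left(\frac{1}{2} \right)}}{5 e} - \frac{2 \cos{\left(\frac{1}{2} \right)}}{5 e} + \frac{2 e^{2} \cos{\left(1 \right)}}{5}.

Antiderivative: F(t) = - \frac{4 e^{- 2 t} \sin{\left(t \right)}}{5} - \frac{2 e^{- 2 t} \cos{\left(t \right)}}{5}; value = - \frac{4 e^{2} \sin{\left(1 \right)}}{5} - \frac{4 \sin{\left(\frac{1}{2} \right)}}{5 e} - \frac{2 \cos{\left(\frac{1}{2} \right)}}{5 e} + \frac{2 e^{2} \cos{\left(1 \right)}}{5}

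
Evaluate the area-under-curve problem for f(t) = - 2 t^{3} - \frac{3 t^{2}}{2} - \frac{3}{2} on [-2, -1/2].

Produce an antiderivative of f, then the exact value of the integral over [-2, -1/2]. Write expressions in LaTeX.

Antiderivative: F(t) = - \frac{t^{4}}{2} - \frac{t^{3}}{2} - \frac{3 t}{2}; value = \frac{57}{32}

Integrate term by term and add the pieces.
F(t) = - \frac{t^{4}}{2} - \frac{t^{3}}{2} - \frac{3 t}{2} is an antiderivative of f.
Check: d/dt[- \frac{t^{4}}{2} - \frac{t^{3}}{2} - \frac{3 t}{2}] = - 2 t^{3} - \frac{3 t^{2}}{2} - \frac{3}{2} = f(t).
F(-1/2) = \frac{25}{32}; F(-2) = -1.
Integral = F(-1/2) - F(-2) = \frac{57}{32}.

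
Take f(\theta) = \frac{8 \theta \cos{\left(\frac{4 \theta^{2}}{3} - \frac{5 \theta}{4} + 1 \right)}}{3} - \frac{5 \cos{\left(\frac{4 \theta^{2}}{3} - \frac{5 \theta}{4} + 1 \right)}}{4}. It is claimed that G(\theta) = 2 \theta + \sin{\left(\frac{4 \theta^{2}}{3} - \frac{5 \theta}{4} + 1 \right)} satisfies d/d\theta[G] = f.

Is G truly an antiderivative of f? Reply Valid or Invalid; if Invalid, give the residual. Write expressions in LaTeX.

d/d\theta[G] = \frac{8 \theta \cos{\left(\frac{4 \theta^{2}}{3} - \frac{5 \theta}{4} + 1 \right)}}{3} - \frac{5 \cos{\left(\frac{4 \theta^{2}}{3} - \frac{5 \theta}{4} + 1 \right)}}{4} + 2
d/d\theta[G] - f(\theta) = 2 != 0.

Invalid: d/d\theta[G] - f = 2, which is not 0.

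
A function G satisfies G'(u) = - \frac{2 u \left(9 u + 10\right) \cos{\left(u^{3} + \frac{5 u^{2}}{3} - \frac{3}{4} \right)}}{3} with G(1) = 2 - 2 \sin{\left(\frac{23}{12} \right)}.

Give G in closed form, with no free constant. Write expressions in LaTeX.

G(u) = 2 \left(1 - \sin{\left(u^{3} + \frac{5 u^{2}}{3} - \frac{3}{4} \right)}\right)

G'(u) matches the chain-rule pattern g'(h)*h' with inner function h(u) = u^{3} + \frac{5 u^{2}}{3} - \frac{3}{4}; substituting w = h(u) collapses the integral.
A general antiderivative is - 2 \sin{\left(u^{3} + \frac{5 u^{2}}{3} - \frac{3}{4} \right)} + C.
The condition gives C = 2 - 2 \sin{\left(\frac{23}{12} \right)} - (- 2 \sin{\left(\frac{23}{12} \right)}) = 2.
So G(u) = 2 \left(1 - \sin{\left(u^{3} + \frac{5 u^{2}}{3} - \frac{3}{4} \right)}\right).
Check: d/du[2 \left(1 - \sin{\left(u^{3} + \frac{5 u^{2}}{3} - \frac{3}{4} \right)}\right)] = - 6 u^{2} \cos{\left(u^{3} + \frac{5 u^{2}}{3} - \frac{3}{4} \right)} - \frac{20 u \cos{\left(u^{3} + \frac{5 u^{2}}{3} - \frac{3}{4} \right)}}{3}, which equals G'(u).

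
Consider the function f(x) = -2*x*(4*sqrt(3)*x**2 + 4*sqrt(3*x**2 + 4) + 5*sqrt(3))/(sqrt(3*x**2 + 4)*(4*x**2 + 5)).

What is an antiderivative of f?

An antiderivative is F(x) = -2*sqrt(x**2 + 4/3) - log(2*x**2 + 5/2).

A first test for any F(x): its x-derivative must equal f(x) identically.
Check: d/dx[-2*sqrt(x**2 + 4/3) - log(2*x**2 + 5/2)] = (-8*sqrt(3)*x**3 - 8*x*sqrt(3*x**2 + 4) - 10*sqrt(3)*x)/(4*x**2*sqrt(3*x**2 + 4) + 5*sqrt(3*x**2 + 4)), which equals f(x).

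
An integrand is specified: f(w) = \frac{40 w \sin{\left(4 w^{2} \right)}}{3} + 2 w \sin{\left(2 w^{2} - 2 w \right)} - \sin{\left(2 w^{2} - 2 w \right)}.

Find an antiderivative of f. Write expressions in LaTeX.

The integrand splits into summands that can be handled one at a time.
Check: d/dw[- \frac{5 \cos{\left(4 w^{2} \right)}}{3} - \frac{\cos{\left(2 w^{2} - 2 w \right)}}{2}] = \frac{40 w \sin{\left(4 w^{2} \right)}}{3} + 2 w \sin{\left(2 w^{2} - 2 w \right)} - \sin{\left(2 w^{2} - 2 w \right)} = f(w).

An antiderivative is F(w) = - \frac{5 \cos{\left(4 w^{2} \right)}}{3} - \frac{\cos{\left(2 w^{2} - 2 w \right)}}{2}.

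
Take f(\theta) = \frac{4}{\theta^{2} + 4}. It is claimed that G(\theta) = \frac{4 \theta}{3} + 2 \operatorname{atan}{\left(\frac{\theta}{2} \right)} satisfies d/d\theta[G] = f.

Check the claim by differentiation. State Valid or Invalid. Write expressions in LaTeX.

d/d\theta[G] = \frac{4 \theta^{2} + 28}{3 \theta^{2} + 12}
d/d\theta[G] - f(\theta) = \frac{4}{3} != 0.

Invalid: d/d\theta[G] - f = \frac{4}{3}, which is not 0.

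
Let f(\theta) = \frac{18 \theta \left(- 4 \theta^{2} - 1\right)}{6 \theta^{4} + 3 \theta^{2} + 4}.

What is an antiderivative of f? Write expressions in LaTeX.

The substitution u = 2 \theta^{4} + \theta^{2} + \frac{4}{3} works: f is exactly (dF/du)*(du/d\theta) for that inner function.
Check: d/d\theta[- 3 \log{\left(2 \theta^{4} + \theta^{2} + \frac{4}{3} \right)}] = \frac{- 72 \theta^{3} - 18 \theta}{6 \theta^{4} + 3 \theta^{2} + 4}, which equals f(\theta).

An antiderivative is F(\theta) = - 3 \log{\left(2 \theta^{4} + \theta^{2} + \frac{4}{3} \right)}.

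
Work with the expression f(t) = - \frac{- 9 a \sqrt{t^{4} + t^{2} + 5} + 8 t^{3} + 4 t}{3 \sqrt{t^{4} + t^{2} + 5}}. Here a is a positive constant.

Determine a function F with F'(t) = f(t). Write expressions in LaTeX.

A candidate is checked by its d/dt: the result must match f(t).
Check: d/dt[\frac{9 a t - 4 \sqrt{t^{4} + t^{2} + 5}}{3}] = \frac{9 a \sqrt{t^{4} + t^{2} + 5} - 8 t^{3} - 4 t}{3 \sqrt{t^{4} + t^{2} + 5}}, which equals f(t).

An antiderivative is F(t) = \frac{9 a t - 4 \sqrt{t^{4} + t^{2} + 5}}{3}.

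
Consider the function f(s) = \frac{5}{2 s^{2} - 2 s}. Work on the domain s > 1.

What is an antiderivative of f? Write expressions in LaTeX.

The denominator factors as 2 s \left(s - 1\right); partial fractions split f into directly integrable pieces: \frac{5}{2 \left(s - 1\right)} - \frac{5}{2 s}.
Check: d/ds[- \frac{5 \log{\left(s \right)}}{2} + \frac{5 \log{\left(s - 1 \right)}}{2}] = \frac{5}{2 s^{2} - 2 s} = f(s).

An antiderivative is F(s) = - \frac{5 \log{\left(s \right)}}{2} + \frac{5 \log{\left(s - 1 \right)}}{2}.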